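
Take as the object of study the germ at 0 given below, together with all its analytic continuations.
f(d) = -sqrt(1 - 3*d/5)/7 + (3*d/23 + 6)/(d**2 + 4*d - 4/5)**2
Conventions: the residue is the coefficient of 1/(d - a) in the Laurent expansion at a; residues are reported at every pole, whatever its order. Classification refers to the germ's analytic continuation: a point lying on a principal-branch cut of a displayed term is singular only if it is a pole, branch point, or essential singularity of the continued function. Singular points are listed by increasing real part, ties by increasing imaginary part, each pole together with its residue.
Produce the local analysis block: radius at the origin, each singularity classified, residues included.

Radius of convergence at 0: -2 + (2/5)*sqrt(30).
At -2 - (2/5)*sqrt(30): a pole of order 2; residue (55/2208)*sqrt(30).
At -2 + (2/5)*sqrt(30): a pole of order 2; residue -(55/2208)*sqrt(30).
At 5/3: an algebraic (square-root) branch point.

Denominator factor (d**2 + 4*d - 4/5)^2: discriminant 96/5, real irrational roots -2 + (2/5)*sqrt(30) and -2 - (2/5)*sqrt(30); poles of order 2, moduli -2 + (2/5)*sqrt(30) and 2 + (2/5)*sqrt(30).
Branch term (-1/7)*sqrt(1 - d/(5/3)): its argument vanishes at d = 5/3, a square-root branch point, modulus 5/3.
The radius of convergence is the smallest modulus among the singular points: -2 + (2/5)*sqrt(30).
The branch term is analytic at -2 - (2/5)*sqrt(30) and contributes nothing to the residue; only the rational part matters.
The factor d**2 + 4*d - 4/5 splits as (d - a)(d - a') with a = -2 - (2/5)*sqrt(30), a' = -2 + (2/5)*sqrt(30). At the order-2 pole a set g(d) = (d - a)^2*(rational part) = [3*d/23 + 6] / (d - a')^2.
Order-2 pole: residue = g'(a); g'(-2 - (2/5)*sqrt(30)) = (55/2208)*sqrt(30), so the residue is (55/2208)*sqrt(30).
The branch term is analytic at -2 + (2/5)*sqrt(30) and contributes nothing to the residue; only the rational part matters.
The factor d**2 + 4*d - 4/5 splits as (d - a)(d - a') with a = -2 + (2/5)*sqrt(30), a' = -2 - (2/5)*sqrt(30). At the order-2 pole a set g(d) = (d - a)^2*(rational part) = [3*d/23 + 6] / (d - a')^2.
Order-2 pole: residue = g'(a); g'(-2 + (2/5)*sqrt(30)) = -(55/2208)*sqrt(30), so the residue is -(55/2208)*sqrt(30).
List the singular points by increasing real part (a conjugate pair: the negative imaginary part first).


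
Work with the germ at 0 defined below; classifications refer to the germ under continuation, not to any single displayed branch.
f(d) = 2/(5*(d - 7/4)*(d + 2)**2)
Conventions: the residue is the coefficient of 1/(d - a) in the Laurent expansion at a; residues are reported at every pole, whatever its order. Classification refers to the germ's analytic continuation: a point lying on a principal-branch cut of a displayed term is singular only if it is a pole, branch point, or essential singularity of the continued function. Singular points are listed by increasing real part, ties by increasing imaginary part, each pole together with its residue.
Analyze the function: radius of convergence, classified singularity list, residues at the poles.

Radius of convergence at 0: 7/4.
At -2: a pole of order 2; residue -32/1125.
At 7/4: a pole of order 1; residue 32/1125.

Denominator factor (d - 7/4): pole of order 1 at 7/4, modulus 7/4.
Denominator factor (d + 2)^2: pole of order 2 at -2, modulus 2.
The radius of convergence is the smallest modulus among the singular points: 7/4.
At the order-2 pole -2 set g(d) = (d - (-2))^2*f(d) = 2/(5*(d - 7/4)).
Order-2 pole: residue = g'(a); g'(-2) = -32/1125, so the residue is -32/1125.
At the order-1 pole 7/4 set g(d) = (d - (7/4))*f(d) = 2/(5*(d + 2)**2).
Simple pole: residue = g(a) at a = 7/4, which is 32/1125.
List the singular points by increasing real part (a conjugate pair: the negative imaginary part first).


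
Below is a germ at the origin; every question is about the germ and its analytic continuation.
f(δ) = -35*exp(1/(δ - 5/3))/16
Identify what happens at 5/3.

The exponent 1/(δ - (5/3)) has a pole at 5/3, so exp(1/(δ - (5/3))) takes every nonzero value near it: an essential singularity (not a pole of any order).

The point is an essential singularity.


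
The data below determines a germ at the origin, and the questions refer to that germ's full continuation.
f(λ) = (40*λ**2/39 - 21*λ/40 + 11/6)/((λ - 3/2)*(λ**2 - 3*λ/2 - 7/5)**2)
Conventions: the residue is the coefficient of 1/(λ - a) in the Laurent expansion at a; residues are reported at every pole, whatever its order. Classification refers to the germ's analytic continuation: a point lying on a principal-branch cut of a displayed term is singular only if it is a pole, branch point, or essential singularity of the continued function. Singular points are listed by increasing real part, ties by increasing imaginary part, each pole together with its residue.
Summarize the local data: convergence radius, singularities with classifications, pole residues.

Radius of convergence at 0: -3/4 + (1/20)*sqrt(785).
At 3/4 - (1/20)*sqrt(785): a pole of order 2; residue -52315/61152 + (14050167/502445216)*sqrt(785).
At 3/2: a pole of order 1; residue 52315/30576.
At 3/4 + (1/20)*sqrt(785): a pole of order 2; residue -52315/61152 - (14050167/502445216)*sqrt(785).

Denominator factor (λ**2 - 3*λ/2 - 7/5)^2: discriminant 157/20, real irrational roots 3/4 + (1/20)*sqrt(785) and 3/4 - (1/20)*sqrt(785); poles of order 2, moduli 3/4 + (1/20)*sqrt(785) and -3/4 + (1/20)*sqrt(785).
Denominator factor (λ - 3/2): pole of order 1 at 3/2, modulus 3/2.
The radius of convergence is the smallest modulus among the singular points: -3/4 + (1/20)*sqrt(785).
The factor λ**2 - 3*λ/2 - 7/5 splits as (λ - a)(λ - a') with a = 3/4 - (1/20)*sqrt(785), a' = 3/4 + (1/20)*sqrt(785). At the order-2 pole a set g(λ) = (λ - a)^2*f(λ) = [(40*λ**2/39 - 21*λ/40 + 11/6)/(λ - 3/2)] / (λ - a')^2.
Order-2 pole: residue = g'(a); g'(3/4 - (1/20)*sqrt(785)) = -52315/61152 + (14050167/502445216)*sqrt(785), so the residue is -52315/61152 + (14050167/502445216)*sqrt(785).
At the order-1 pole 3/2 set g(λ) = (λ - (3/2))*f(λ) = (40*λ**2/39 - 21*λ/40 + 11/6)/(λ**2 - 3*λ/2 - 7/5)**2.
Simple pole: residue = g(a) at a = 3/2, which is 52315/30576.
The factor λ**2 - 3*λ/2 - 7/5 splits as (λ - a)(λ - a') with a = 3/4 + (1/20)*sqrt(785), a' = 3/4 - (1/20)*sqrt(785). At the order-2 pole a set g(λ) = (λ - a)^2*f(λ) = [(40*λ**2/39 - 21*λ/40 + 11/6)/(λ - 3/2)] / (λ - a')^2.
Order-2 pole: residue = g'(a); g'(3/4 + (1/20)*sqrt(785)) = -52315/61152 - (14050167/502445216)*sqrt(785), so the residue is -52315/61152 - (14050167/502445216)*sqrt(785).
List the singular points by increasing real part (a conjugate pair: the negative imaginary part first).


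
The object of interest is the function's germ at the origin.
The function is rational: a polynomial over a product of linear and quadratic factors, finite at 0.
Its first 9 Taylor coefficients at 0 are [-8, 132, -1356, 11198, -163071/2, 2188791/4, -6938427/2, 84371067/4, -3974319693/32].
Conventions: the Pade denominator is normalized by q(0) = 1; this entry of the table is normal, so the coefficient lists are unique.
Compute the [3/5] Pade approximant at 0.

Taylor coefficients needed (read off): a_0 = -8, a_1 = 132, a_2 = -1356, a_3 = 11198, a_4 = -163071/2, a_5 = 2188791/4, a_6 = -6938427/2, a_7 = 84371067/4, a_8 = -3974319693/32.
Write the denominator as Q(ζ) = 1 + q1*ζ + q2*ζ^2 + q3*ζ^3 + q4*ζ^4 + q5*ζ^5. Requiring Q*f - P = O(ζ^9) with deg P <= 3 kills the coefficients of ζ^4..ζ^8 in Q*f:
  ζ^4: a_4 + q1*a_3 + q2*a_2 + q3*a_1 + q4*a_0 = 0, i.e. -163071/2 + (11198)*q1 + (-1356)*q2 + (132)*q3 + (-8)*q4 = 0.
  ζ^5: a_5 + q1*a_4 + q2*a_3 + q3*a_2 + q4*a_1 + q5*a_0 = 0, i.e. 2188791/4 + (-163071/2)*q1 + (11198)*q2 + (-1356)*q3 + (132)*q4 + (-8)*q5 = 0.
  ζ^6: a_6 + q1*a_5 + q2*a_4 + q3*a_3 + q4*a_2 + q5*a_1 = 0, i.e. -6938427/2 + (2188791/4)*q1 + (-163071/2)*q2 + (11198)*q3 + (-1356)*q4 + (132)*q5 = 0.
  ζ^7: a_7 + q1*a_6 + q2*a_5 + q3*a_4 + q4*a_3 + q5*a_2 = 0, i.e. 84371067/4 + (-6938427/2)*q1 + (2188791/4)*q2 + (-163071/2)*q3 + (11198)*q4 + (-1356)*q5 = 0.
  ζ^8: a_8 + q1*a_7 + q2*a_6 + q3*a_5 + q4*a_4 + q5*a_3 = 0, i.e. -3974319693/32 + (84371067/4)*q1 + (-6938427/2)*q2 + (2188791/4)*q3 + (-163071/2)*q4 + (11198)*q5 = 0.
Solving this linear system: q1 = 179343/11198, q2 = 193311/2036, q3 = 11272893/44792, q4 = 145116/509, q5 = 652284/5599.
The numerator is Q*f truncated at degree 3: P0 = a_0 = -8; P1 = a_1 + q1*a_0 = 21696/5599; P2 = a_2 + q1*a_1 + q2*a_0 = -768/509; P3 = a_3 + q1*a_2 + q2*a_1 + q3*a_0 = 2048/5599.

The Pade approximant has numerator coefficients [-8, 21696/5599, -768/509, 2048/5599]; denominator coefficients [1, 179343/11198, 193311/2036, 11272893/44792, 145116/509, 652284/5599].


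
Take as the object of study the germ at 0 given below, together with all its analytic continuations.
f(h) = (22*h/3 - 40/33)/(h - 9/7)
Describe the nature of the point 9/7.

The point is a pole of order 1.

The denominator factor h - 9/7 vanishes at 9/7 and appears to the power 1; the numerator there equals 1898/231, nonzero, and no other factor vanishes.
Hence a pole whose order is the multiplicity, 1.


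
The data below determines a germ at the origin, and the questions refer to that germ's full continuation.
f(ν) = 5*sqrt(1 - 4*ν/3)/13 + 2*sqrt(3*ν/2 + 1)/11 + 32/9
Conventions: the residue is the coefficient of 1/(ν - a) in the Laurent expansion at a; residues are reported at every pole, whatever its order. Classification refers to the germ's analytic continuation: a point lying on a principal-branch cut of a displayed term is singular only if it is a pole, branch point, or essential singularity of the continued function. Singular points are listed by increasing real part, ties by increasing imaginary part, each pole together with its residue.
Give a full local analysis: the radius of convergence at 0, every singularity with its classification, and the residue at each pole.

Radius of convergence at 0: 2/3.
At -2/3: an algebraic (square-root) branch point.
At 3/4: an algebraic (square-root) branch point.

Branch term (2/11)*sqrt(1 - ν/(-2/3)): its argument vanishes at ν = -2/3, a square-root branch point, modulus 2/3.
Branch term (5/13)*sqrt(1 - ν/(3/4)): its argument vanishes at ν = 3/4, a square-root branch point, modulus 3/4.
The radius of convergence is the smallest modulus among the singular points: 2/3.
List the singular points by increasing real part (a conjugate pair: the negative imaginary part first).


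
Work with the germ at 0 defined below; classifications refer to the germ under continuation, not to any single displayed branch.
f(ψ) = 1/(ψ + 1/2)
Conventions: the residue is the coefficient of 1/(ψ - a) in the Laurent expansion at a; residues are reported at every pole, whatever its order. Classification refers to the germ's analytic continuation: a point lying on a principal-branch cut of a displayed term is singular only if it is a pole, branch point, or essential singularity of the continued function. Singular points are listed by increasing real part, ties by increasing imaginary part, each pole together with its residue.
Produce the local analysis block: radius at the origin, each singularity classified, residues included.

Denominator factor (ψ + 1/2): pole of order 1 at -1/2, modulus 1/2.
The radius of convergence is the smallest modulus among the singular points: 1/2.
At the order-1 pole -1/2 set g(ψ) = (ψ - (-1/2))*f(ψ) = 1.
Simple pole: residue = g(a) at a = -1/2, which is 1.

Radius of convergence at 0: 1/2.
At -1/2: a pole of order 1; residue 1.


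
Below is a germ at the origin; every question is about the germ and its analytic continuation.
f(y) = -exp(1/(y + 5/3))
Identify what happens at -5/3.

The point is an essential singularity.

The exponent 1/(y - (-5/3)) has a pole at -5/3, so exp(1/(y - (-5/3))) takes every nonzero value near it: an essential singularity (not a pole of any order).


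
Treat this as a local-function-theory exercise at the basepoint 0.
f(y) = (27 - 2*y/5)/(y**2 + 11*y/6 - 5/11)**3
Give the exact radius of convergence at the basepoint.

Denominator factor (y**2 + 11*y/6 - 5/11)^3: discriminant 2051/396, real irrational roots -11/12 + (1/132)*sqrt(22561) and -11/12 - (1/132)*sqrt(22561); poles of order 3, moduli -11/12 + (1/132)*sqrt(22561) and 11/12 + (1/132)*sqrt(22561).
The radius of convergence is the smallest modulus among the singular points: -11/12 + (1/132)*sqrt(22561).

The radius of convergence is -11/12 + (1/132)*sqrt(22561).


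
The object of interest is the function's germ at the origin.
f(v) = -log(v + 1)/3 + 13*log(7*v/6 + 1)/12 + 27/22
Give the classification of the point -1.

The term (-1/3)*log(1 - v/(-1)) has argument 1 - -1/(-1) = 0 at -1: a logarithmic (infinitely-sheeted) branch point; the remaining terms are analytic or single-valued there.

The point is a logarithmic branch point.


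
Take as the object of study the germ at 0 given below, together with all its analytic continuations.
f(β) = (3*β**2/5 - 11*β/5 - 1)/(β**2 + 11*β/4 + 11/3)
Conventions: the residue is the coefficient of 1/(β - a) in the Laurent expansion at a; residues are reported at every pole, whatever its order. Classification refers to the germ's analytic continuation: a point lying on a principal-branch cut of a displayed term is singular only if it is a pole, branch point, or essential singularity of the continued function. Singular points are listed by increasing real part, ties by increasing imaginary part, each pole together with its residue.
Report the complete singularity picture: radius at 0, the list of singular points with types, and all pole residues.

Denominator factor (β**2 + 11*β/4 + 11/3): discriminant -341/48, complex-conjugate roots (-11/8) + ((1/24)*sqrt(1023))*i and (-11/8) - ((1/24)*sqrt(1023))*i; poles of order 1, moduli (1/3)*sqrt(33) and (1/3)*sqrt(33).
The radius of convergence is the smallest modulus among the singular points: (1/3)*sqrt(33).
The factor β**2 + 11*β/4 + 11/3 splits as (β - a)(β - a') with a = (-11/8) - ((1/24)*sqrt(1023))*i, a' = (-11/8) + ((1/24)*sqrt(1023))*i. At the order-1 pole a set g(β) = (β - a)*f(β) = [3*β**2/5 - 11*β/5 - 1] / (β - a').
Simple pole: residue = g(a) at a = (-11/8) - ((1/24)*sqrt(1023))*i, which is (-77/40) + ((67/2728)*sqrt(1023))*i.
The factor β**2 + 11*β/4 + 11/3 splits as (β - a)(β - a') with a = (-11/8) + ((1/24)*sqrt(1023))*i, a' = (-11/8) - ((1/24)*sqrt(1023))*i. At the order-1 pole a set g(β) = (β - a)*f(β) = [3*β**2/5 - 11*β/5 - 1] / (β - a').
Simple pole: residue = g(a) at a = (-11/8) + ((1/24)*sqrt(1023))*i, which is (-77/40) - ((67/2728)*sqrt(1023))*i.
List the singular points by increasing real part (a conjugate pair: the negative imaginary part first).

Radius of convergence at 0: (1/3)*sqrt(33).
At (-11/8) - ((1/24)*sqrt(1023))*i: a pole of order 1; residue (-77/40) + ((67/2728)*sqrt(1023))*i.
At (-11/8) + ((1/24)*sqrt(1023))*i: a pole of order 1; residue (-77/40) - ((67/2728)*sqrt(1023))*i.


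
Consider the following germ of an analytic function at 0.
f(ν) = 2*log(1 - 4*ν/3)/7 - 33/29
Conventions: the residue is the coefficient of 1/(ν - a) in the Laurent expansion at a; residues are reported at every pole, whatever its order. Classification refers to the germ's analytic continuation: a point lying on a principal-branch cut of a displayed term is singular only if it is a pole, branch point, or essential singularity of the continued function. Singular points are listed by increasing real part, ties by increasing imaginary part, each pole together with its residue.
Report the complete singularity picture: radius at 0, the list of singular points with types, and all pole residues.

Radius of convergence at 0: 3/4.
At 3/4: a logarithmic branch point.

Branch term (2/7)*log(1 - ν/(3/4)): its argument vanishes at ν = 3/4, a logarithmic branch point, modulus 3/4.
The radius of convergence is the smallest modulus among the singular points: 3/4.


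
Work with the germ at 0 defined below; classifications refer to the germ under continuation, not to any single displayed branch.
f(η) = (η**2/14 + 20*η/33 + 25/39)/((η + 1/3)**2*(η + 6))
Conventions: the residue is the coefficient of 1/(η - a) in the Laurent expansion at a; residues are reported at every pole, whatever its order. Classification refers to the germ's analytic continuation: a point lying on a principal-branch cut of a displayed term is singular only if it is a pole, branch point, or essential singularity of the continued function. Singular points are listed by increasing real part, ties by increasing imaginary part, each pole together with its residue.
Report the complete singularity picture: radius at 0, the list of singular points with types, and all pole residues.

Radius of convergence at 0: 1/3.
At -6: a pole of order 1; residue -3819/289289.
At -1/3: a pole of order 2; residue 6995/82654.

Denominator factor (η + 1/3)^2: pole of order 2 at -1/3, modulus 1/3.
Denominator factor (η + 6): pole of order 1 at -6, modulus 6.
The radius of convergence is the smallest modulus among the singular points: 1/3.
At the order-1 pole -6 set g(η) = (η - (-6))*f(η) = (η**2/14 + 20*η/33 + 25/39)/(η + 1/3)**2.
Simple pole: residue = g(a) at a = -6, which is -3819/289289.
At the order-2 pole -1/3 set g(η) = (η - (-1/3))^2*f(η) = (η**2/14 + 20*η/33 + 25/39)/(η + 6).
Order-2 pole: residue = g'(a); g'(-1/3) = 6995/82654, so the residue is 6995/82654.
List the singular points by increasing real part (a conjugate pair: the negative imaginary part first).


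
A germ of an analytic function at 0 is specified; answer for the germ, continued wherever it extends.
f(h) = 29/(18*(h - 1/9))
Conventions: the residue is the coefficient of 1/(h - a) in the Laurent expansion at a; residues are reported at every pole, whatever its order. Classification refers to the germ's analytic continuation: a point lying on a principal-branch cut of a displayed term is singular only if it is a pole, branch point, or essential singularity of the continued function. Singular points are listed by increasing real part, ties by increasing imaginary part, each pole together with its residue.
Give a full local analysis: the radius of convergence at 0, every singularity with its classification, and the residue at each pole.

Denominator factor (h - 1/9): pole of order 1 at 1/9, modulus 1/9.
The radius of convergence is the smallest modulus among the singular points: 1/9.
At the order-1 pole 1/9 set g(h) = (h - (1/9))*f(h) = 29/18.
Simple pole: residue = g(a) at a = 1/9, which is 29/18.

Radius of convergence at 0: 1/9.
At 1/9: a pole of order 1; residue 29/18.


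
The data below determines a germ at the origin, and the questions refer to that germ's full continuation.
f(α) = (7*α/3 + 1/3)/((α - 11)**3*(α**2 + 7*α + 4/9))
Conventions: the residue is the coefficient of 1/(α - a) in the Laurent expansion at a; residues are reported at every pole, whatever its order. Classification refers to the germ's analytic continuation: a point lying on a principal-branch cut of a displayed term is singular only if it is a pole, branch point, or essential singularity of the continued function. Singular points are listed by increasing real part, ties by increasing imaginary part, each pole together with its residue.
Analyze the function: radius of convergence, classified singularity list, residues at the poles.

Radius of convergence at 0: 7/2 - (5/6)*sqrt(17).
At -7/2 - (5/6)*sqrt(17): a pole of order 1; residue -597483/2848487828 - (11157651/242121465380)*sqrt(17).
At -7/2 + (5/6)*sqrt(17): a pole of order 1; residue -597483/2848487828 + (11157651/242121465380)*sqrt(17).
At 11: a pole of order 3; residue 597483/1424243914.

Denominator factor (α - 11)^3: pole of order 3 at 11, modulus 11.
Denominator factor (α**2 + 7*α + 4/9): discriminant 425/9, real irrational roots -7/2 + (5/6)*sqrt(17) and -7/2 - (5/6)*sqrt(17); poles of order 1, moduli 7/2 - (5/6)*sqrt(17) and 7/2 + (5/6)*sqrt(17).
The radius of convergence is the smallest modulus among the singular points: 7/2 - (5/6)*sqrt(17).
The factor α**2 + 7*α + 4/9 splits as (α - a)(α - a') with a = -7/2 - (5/6)*sqrt(17), a' = -7/2 + (5/6)*sqrt(17). At the order-1 pole a set g(α) = (α - a)*f(α) = [(7*α/3 + 1/3)/(α - 11)**3] / (α - a').
Simple pole: residue = g(a) at a = -7/2 - (5/6)*sqrt(17), which is -597483/2848487828 - (11157651/242121465380)*sqrt(17).
The factor α**2 + 7*α + 4/9 splits as (α - a)(α - a') with a = -7/2 + (5/6)*sqrt(17), a' = -7/2 - (5/6)*sqrt(17). At the order-1 pole a set g(α) = (α - a)*f(α) = [(7*α/3 + 1/3)/(α - 11)**3] / (α - a').
Simple pole: residue = g(a) at a = -7/2 + (5/6)*sqrt(17), which is -597483/2848487828 + (11157651/242121465380)*sqrt(17).
At the order-3 pole 11 set g(α) = (α - (11))^3*f(α) = (7*α/3 + 1/3)/(α**2 + 7*α + 4/9).
Order-3 pole: residue = g''(a)/2; g''(11) = 597483/712121957, so the residue is 597483/1424243914.
List the singular points by increasing real part (a conjugate pair: the negative imaginary part first).


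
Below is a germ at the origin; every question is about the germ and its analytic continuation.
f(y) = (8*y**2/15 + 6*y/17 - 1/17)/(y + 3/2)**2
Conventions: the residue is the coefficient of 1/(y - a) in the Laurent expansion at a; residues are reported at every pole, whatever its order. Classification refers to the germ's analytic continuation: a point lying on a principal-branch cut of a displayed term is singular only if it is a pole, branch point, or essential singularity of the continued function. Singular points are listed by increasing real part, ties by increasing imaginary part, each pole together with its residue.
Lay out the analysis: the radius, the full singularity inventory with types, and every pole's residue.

Denominator factor (y + 3/2)^2: pole of order 2 at -3/2, modulus 3/2.
The radius of convergence is the smallest modulus among the singular points: 3/2.
At the order-2 pole -3/2 set g(y) = (y - (-3/2))^2*f(y) = 8*y**2/15 + 6*y/17 - 1/17.
Order-2 pole: residue = g'(a); g'(-3/2) = -106/85, so the residue is -106/85.

Radius of convergence at 0: 3/2.
At -3/2: a pole of order 2; residue -106/85.


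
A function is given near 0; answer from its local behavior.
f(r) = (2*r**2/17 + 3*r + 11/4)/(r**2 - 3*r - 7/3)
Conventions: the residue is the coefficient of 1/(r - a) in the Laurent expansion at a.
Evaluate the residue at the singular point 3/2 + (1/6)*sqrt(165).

The residue is 57/34 + (1643/11220)*sqrt(165).

The factor r**2 - 3*r - 7/3 splits as (r - a)(r - a') with a = 3/2 + (1/6)*sqrt(165), a' = 3/2 - (1/6)*sqrt(165). At the order-1 pole a set g(r) = (r - a)*f(r) = [2*r**2/17 + 3*r + 11/4] / (r - a').
Simple pole: residue = g(a) at a = 3/2 + (1/6)*sqrt(165), which is 57/34 + (1643/11220)*sqrt(165).


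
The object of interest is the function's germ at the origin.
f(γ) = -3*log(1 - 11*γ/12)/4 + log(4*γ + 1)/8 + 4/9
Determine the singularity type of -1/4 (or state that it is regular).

The term (1/8)*log(1 - γ/(-1/4)) has argument 1 - -1/4/(-1/4) = 0 at -1/4: a logarithmic (infinitely-sheeted) branch point; the remaining terms are analytic or single-valued there.

The point is a logarithmic branch point.


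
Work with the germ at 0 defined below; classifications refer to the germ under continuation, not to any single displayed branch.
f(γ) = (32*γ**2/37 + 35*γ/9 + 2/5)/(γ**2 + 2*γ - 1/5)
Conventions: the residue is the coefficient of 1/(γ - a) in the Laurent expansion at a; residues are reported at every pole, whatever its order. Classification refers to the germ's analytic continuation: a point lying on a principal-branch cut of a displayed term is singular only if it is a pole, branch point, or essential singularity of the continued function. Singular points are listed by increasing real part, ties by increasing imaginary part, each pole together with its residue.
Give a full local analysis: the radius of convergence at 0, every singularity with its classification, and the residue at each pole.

Denominator factor (γ**2 + 2*γ - 1/5): discriminant 24/5, real irrational roots -1 + (1/5)*sqrt(30) and -1 - (1/5)*sqrt(30); poles of order 1, moduli -1 + (1/5)*sqrt(30) and 1 + (1/5)*sqrt(30).
The radius of convergence is the smallest modulus among the singular points: -1 + (1/5)*sqrt(30).
The factor γ**2 + 2*γ - 1/5 splits as (γ - a)(γ - a') with a = -1 - (1/5)*sqrt(30), a' = -1 + (1/5)*sqrt(30). At the order-1 pole a set g(γ) = (γ - a)*f(γ) = [32*γ**2/37 + 35*γ/9 + 2/5] / (γ - a').
Simple pole: residue = g(a) at a = -1 - (1/5)*sqrt(30), which is 719/666 + (2641/19980)*sqrt(30).
The factor γ**2 + 2*γ - 1/5 splits as (γ - a)(γ - a') with a = -1 + (1/5)*sqrt(30), a' = -1 - (1/5)*sqrt(30). At the order-1 pole a set g(γ) = (γ - a)*f(γ) = [32*γ**2/37 + 35*γ/9 + 2/5] / (γ - a').
Simple pole: residue = g(a) at a = -1 + (1/5)*sqrt(30), which is 719/666 - (2641/19980)*sqrt(30).
List the singular points by increasing real part (a conjugate pair: the negative imaginary part first).

Radius of convergence at 0: -1 + (1/5)*sqrt(30).
At -1 - (1/5)*sqrt(30): a pole of order 1; residue 719/666 + (2641/19980)*sqrt(30).
At -1 + (1/5)*sqrt(30): a pole of order 1; residue 719/666 - (2641/19980)*sqrt(30).


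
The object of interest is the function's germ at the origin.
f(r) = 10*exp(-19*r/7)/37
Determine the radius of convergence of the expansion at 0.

The factor exp(-19*r/7) is entire and contributes no finite singular point.
The polynomial part has no poles.
No finite singular points: the Taylor series at 0 converges everywhere.

The radius of convergence is infinite.


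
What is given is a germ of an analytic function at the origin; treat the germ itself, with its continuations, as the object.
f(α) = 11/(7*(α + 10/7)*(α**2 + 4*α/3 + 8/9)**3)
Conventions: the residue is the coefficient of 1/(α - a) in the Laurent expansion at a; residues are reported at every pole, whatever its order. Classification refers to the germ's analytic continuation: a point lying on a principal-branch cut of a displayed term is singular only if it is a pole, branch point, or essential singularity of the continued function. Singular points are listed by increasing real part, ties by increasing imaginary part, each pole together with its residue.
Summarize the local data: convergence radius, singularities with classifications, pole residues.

Denominator factor (α**2 + 4*α/3 + 8/9)^3: discriminant -16/9, complex-conjugate roots (-2/3) + (2/3)*i and (-2/3) - (2/3)*i; poles of order 3, moduli (2/3)*sqrt(2) and (2/3)*sqrt(2).
Denominator factor (α + 10/7): pole of order 1 at -10/7, modulus 10/7.
The radius of convergence is the smallest modulus among the singular points: (2/3)*sqrt(2).
At the order-1 pole -10/7 set g(α) = (α - (-10/7))*f(α) = 11/(7*(α**2 + 4*α/3 + 8/9)**3).
Simple pole: residue = g(a) at a = -10/7, which is 134775333/92345408.
The factor α**2 + 4*α/3 + 8/9 splits as (α - a)(α - a') with a = (-2/3) - (2/3)*i, a' = (-2/3) + (2/3)*i. At the order-3 pole a set g(α) = (α - a)^3*f(α) = [11/(7*(α + 10/7))] / (α - a')^3.
Order-3 pole: residue = g''(a)/2; g''((-2/3) - (2/3)*i) = (-134775333/92345408) + (638817597/92345408)*i, so the residue is (-134775333/184690816) + (638817597/184690816)*i.
The factor α**2 + 4*α/3 + 8/9 splits as (α - a)(α - a') with a = (-2/3) + (2/3)*i, a' = (-2/3) - (2/3)*i. At the order-3 pole a set g(α) = (α - a)^3*f(α) = [11/(7*(α + 10/7))] / (α - a')^3.
Order-3 pole: residue = g''(a)/2; g''((-2/3) + (2/3)*i) = (-134775333/92345408) - (638817597/92345408)*i, so the residue is (-134775333/184690816) - (638817597/184690816)*i.
List the singular points by increasing real part (a conjugate pair: the negative imaginary part first).

Radius of convergence at 0: (2/3)*sqrt(2).
At -10/7: a pole of order 1; residue 134775333/92345408.
At (-2/3) - (2/3)*i: a pole of order 3; residue (-134775333/184690816) + (638817597/184690816)*i.
At (-2/3) + (2/3)*i: a pole of order 3; residue (-134775333/184690816) - (638817597/184690816)*i.


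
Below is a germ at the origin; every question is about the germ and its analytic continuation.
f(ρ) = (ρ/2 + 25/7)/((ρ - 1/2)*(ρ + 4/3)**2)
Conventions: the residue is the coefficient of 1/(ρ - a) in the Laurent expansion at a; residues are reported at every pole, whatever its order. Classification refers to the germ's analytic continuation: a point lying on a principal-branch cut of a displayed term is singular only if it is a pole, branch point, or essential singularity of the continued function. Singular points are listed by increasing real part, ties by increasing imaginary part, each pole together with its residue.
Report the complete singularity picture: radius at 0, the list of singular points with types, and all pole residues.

Radius of convergence at 0: 1/2.
At -4/3: a pole of order 2; residue -963/847.
At 1/2: a pole of order 1; residue 963/847.

Denominator factor (ρ - 1/2): pole of order 1 at 1/2, modulus 1/2.
Denominator factor (ρ + 4/3)^2: pole of order 2 at -4/3, modulus 4/3.
The radius of convergence is the smallest modulus among the singular points: 1/2.
At the order-2 pole -4/3 set g(ρ) = (ρ - (-4/3))^2*f(ρ) = (ρ/2 + 25/7)/(ρ - 1/2).
Order-2 pole: residue = g'(a); g'(-4/3) = -963/847, so the residue is -963/847.
At the order-1 pole 1/2 set g(ρ) = (ρ - (1/2))*f(ρ) = (ρ/2 + 25/7)/(ρ + 4/3)**2.
Simple pole: residue = g(a) at a = 1/2, which is 963/847.
List the singular points by increasing real part (a conjugate pair: the negative imaginary part first).


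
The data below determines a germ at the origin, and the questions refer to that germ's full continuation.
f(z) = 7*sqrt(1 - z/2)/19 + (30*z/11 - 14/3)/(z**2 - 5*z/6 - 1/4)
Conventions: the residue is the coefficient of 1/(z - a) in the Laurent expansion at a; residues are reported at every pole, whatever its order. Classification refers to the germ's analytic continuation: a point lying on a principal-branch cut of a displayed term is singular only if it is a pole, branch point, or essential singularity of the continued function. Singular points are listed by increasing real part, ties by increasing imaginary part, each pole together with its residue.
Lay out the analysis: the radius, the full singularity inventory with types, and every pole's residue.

Radius of convergence at 0: -5/12 + (1/12)*sqrt(61).
At 5/12 - (1/12)*sqrt(61): a pole of order 1; residue 15/11 + (233/671)*sqrt(61).
At 5/12 + (1/12)*sqrt(61): a pole of order 1; residue 15/11 - (233/671)*sqrt(61).
At 2: an algebraic (square-root) branch point.

Denominator factor (z**2 - 5*z/6 - 1/4): discriminant 61/36, real irrational roots 5/12 + (1/12)*sqrt(61) and 5/12 - (1/12)*sqrt(61); poles of order 1, moduli 5/12 + (1/12)*sqrt(61) and -5/12 + (1/12)*sqrt(61).
Branch term (7/19)*sqrt(1 - z/(2)): its argument vanishes at z = 2, a square-root branch point, modulus 2.
The radius of convergence is the smallest modulus among the singular points: -5/12 + (1/12)*sqrt(61).
The branch term is analytic at 5/12 - (1/12)*sqrt(61) and contributes nothing to the residue; only the rational part matters.
The factor z**2 - 5*z/6 - 1/4 splits as (z - a)(z - a') with a = 5/12 - (1/12)*sqrt(61), a' = 5/12 + (1/12)*sqrt(61). At the order-1 pole a set g(z) = (z - a)*(rational part) = [30*z/11 - 14/3] / (z - a').
Simple pole: residue = g(a) at a = 5/12 - (1/12)*sqrt(61), which is 15/11 + (233/671)*sqrt(61).
The branch term is analytic at 5/12 + (1/12)*sqrt(61) and contributes nothing to the residue; only the rational part matters.
The factor z**2 - 5*z/6 - 1/4 splits as (z - a)(z - a') with a = 5/12 + (1/12)*sqrt(61), a' = 5/12 - (1/12)*sqrt(61). At the order-1 pole a set g(z) = (z - a)*(rational part) = [30*z/11 - 14/3] / (z - a').
Simple pole: residue = g(a) at a = 5/12 + (1/12)*sqrt(61), which is 15/11 - (233/671)*sqrt(61).
List the singular points by increasing real part (a conjugate pair: the negative imaginary part first).


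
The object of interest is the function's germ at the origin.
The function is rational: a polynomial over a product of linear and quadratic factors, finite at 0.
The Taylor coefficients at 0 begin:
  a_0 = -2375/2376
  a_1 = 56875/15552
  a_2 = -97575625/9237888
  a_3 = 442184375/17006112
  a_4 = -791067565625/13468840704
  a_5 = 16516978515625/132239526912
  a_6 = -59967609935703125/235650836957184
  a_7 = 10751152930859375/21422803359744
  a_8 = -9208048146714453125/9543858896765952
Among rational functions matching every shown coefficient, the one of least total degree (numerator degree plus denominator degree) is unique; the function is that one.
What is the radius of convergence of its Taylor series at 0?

The radius of convergence is -11/18 + (1/90)*sqrt(12745).

No rational of total degree below 7 reproduces all 9 coefficients; solving the [1/6] Pade equations on them gives f(δ) = (19/11 - 25*δ/24)/(δ**2 - 11*δ/9 - 6/5)**3, whose expansion matches every shown term.
Denominator factor (δ**2 - 11*δ/9 - 6/5)^3: discriminant 2549/405, real irrational roots 11/18 + (1/90)*sqrt(12745) and 11/18 - (1/90)*sqrt(12745); poles of order 3, moduli 11/18 + (1/90)*sqrt(12745) and -11/18 + (1/90)*sqrt(12745).
The radius of convergence is the smallest modulus among the singular points: -11/18 + (1/90)*sqrt(12745).


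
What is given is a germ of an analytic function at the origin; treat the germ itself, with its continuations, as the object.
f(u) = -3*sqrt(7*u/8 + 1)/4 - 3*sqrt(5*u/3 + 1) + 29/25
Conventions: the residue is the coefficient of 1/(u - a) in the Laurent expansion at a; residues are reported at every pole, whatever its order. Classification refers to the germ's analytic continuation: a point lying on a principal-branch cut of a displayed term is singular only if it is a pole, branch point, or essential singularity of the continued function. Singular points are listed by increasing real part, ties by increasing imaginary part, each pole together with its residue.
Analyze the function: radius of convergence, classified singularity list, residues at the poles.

Radius of convergence at 0: 3/5.
At -8/7: an algebraic (square-root) branch point.
At -3/5: an algebraic (square-root) branch point.

Branch term (-3)*sqrt(1 - u/(-3/5)): its argument vanishes at u = -3/5, a square-root branch point, modulus 3/5.
Branch term (-3/4)*sqrt(1 - u/(-8/7)): its argument vanishes at u = -8/7, a square-root branch point, modulus 8/7.
The radius of convergence is the smallest modulus among the singular points: 3/5.
List the singular points by increasing real part (a conjugate pair: the negative imaginary part first).


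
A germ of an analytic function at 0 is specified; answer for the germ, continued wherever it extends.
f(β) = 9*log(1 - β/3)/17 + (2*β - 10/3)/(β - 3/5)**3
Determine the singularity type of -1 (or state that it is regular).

The point is a regular point.

Denominator factors: β - 3/5 = -8/5 at β = -1 — none vanishes.
Branch term log(1 - β/(3)): argument at -1 is 4/3, nonzero, so -1 is not its branch point (a point on a principal cut is still regular for the continued germ).
So the germ continues analytically to -1.


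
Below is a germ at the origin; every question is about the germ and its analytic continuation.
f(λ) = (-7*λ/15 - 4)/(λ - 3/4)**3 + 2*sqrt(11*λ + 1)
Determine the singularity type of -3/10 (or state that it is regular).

The point is a regular point.

Denominator factors: λ - 3/4 = -21/20 at λ = -3/10 — none vanishes.
Branch term sqrt(1 - λ/(-1/11)): argument at -3/10 is -23/10, nonzero, so -3/10 is not its branch point (a point on a principal cut is still regular for the continued germ).
So the germ continues analytically to -3/10.


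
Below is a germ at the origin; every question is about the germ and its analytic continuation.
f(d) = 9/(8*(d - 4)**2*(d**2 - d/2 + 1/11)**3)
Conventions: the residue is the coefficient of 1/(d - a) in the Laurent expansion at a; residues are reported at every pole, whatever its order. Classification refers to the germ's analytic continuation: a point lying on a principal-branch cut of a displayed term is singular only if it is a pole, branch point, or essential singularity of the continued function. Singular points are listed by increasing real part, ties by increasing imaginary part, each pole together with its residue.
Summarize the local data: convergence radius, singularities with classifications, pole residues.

Denominator factor (d - 4)^2: pole of order 2 at 4, modulus 4.
Denominator factor (d**2 - d/2 + 1/11)^3: discriminant -5/44, complex-conjugate roots (1/4) + ((1/44)*sqrt(55))*i and (1/4) - ((1/44)*sqrt(55))*i; poles of order 3, moduli (1/11)*sqrt(11) and (1/11)*sqrt(11).
The radius of convergence is the smallest modulus among the singular points: (1/11)*sqrt(11).
The factor d**2 - d/2 + 1/11 splits as (d - a)(d - a') with a = (1/4) - ((1/44)*sqrt(55))*i, a' = (1/4) + ((1/44)*sqrt(55))*i. At the order-3 pole a set g(d) = (d - a)^3*f(d) = [9/(8*(d - 4)**2)] / (d - a')^3.
Order-3 pole: residue = g''(a)/2; g''((1/4) - ((1/44)*sqrt(55))*i) = (1185921/1847042000) + ((55037479563/1847042000)*sqrt(55))*i, so the residue is (1185921/3694084000) + ((55037479563/3694084000)*sqrt(55))*i.
The factor d**2 - d/2 + 1/11 splits as (d - a)(d - a') with a = (1/4) + ((1/44)*sqrt(55))*i, a' = (1/4) - ((1/44)*sqrt(55))*i. At the order-3 pole a set g(d) = (d - a)^3*f(d) = [9/(8*(d - 4)**2)] / (d - a')^3.
Order-3 pole: residue = g''(a)/2; g''((1/4) + ((1/44)*sqrt(55))*i) = (1185921/1847042000) - ((55037479563/1847042000)*sqrt(55))*i, so the residue is (1185921/3694084000) - ((55037479563/3694084000)*sqrt(55))*i.
At the order-2 pole 4 set g(d) = (d - (4))^2*f(d) = 9/(8*(d**2 - d/2 + 1/11)**3).
Order-2 pole: residue = g'(a); g'(4) = -1185921/1847042000, so the residue is -1185921/1847042000.
List the singular points by increasing real part (a conjugate pair: the negative imaginary part first).

Radius of convergence at 0: (1/11)*sqrt(11).
At (1/4) - ((1/44)*sqrt(55))*i: a pole of order 3; residue (1185921/3694084000) + ((55037479563/3694084000)*sqrt(55))*i.
At (1/4) + ((1/44)*sqrt(55))*i: a pole of order 3; residue (1185921/3694084000) - ((55037479563/3694084000)*sqrt(55))*i.
At 4: a pole of order 2; residue -1185921/1847042000.


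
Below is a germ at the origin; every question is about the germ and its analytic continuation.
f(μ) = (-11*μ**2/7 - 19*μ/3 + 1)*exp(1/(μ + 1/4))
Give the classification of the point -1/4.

The exponent 1/(μ - (-1/4)) has a pole at -1/4, so exp(1/(μ - (-1/4))) takes every nonzero value near it: an essential singularity (not a pole of any order).

The point is an essential singularity.


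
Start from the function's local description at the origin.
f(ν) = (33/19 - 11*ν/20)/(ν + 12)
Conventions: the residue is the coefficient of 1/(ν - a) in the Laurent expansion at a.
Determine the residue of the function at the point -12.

The residue is 792/95.

At the order-1 pole -12 set g(ν) = (ν - (-12))*f(ν) = 33/19 - 11*ν/20.
Simple pole: residue = g(a) at a = -12, which is 792/95.


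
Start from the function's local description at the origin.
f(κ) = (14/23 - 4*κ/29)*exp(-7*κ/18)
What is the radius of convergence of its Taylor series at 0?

The radius of convergence is infinite.

The factor exp(-7*κ/18) is entire and contributes no finite singular point.
The polynomial part has no poles.
No finite singular points: the Taylor series at 0 converges everywhere.


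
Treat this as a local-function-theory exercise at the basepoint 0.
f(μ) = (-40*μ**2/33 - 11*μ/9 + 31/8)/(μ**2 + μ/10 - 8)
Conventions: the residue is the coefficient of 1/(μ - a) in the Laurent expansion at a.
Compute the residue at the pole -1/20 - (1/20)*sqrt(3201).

The residue is -109/198 + (22837/1267596)*sqrt(3201).

The factor μ**2 + μ/10 - 8 splits as (μ - a)(μ - a') with a = -1/20 - (1/20)*sqrt(3201), a' = -1/20 + (1/20)*sqrt(3201). At the order-1 pole a set g(μ) = (μ - a)*f(μ) = [-40*μ**2/33 - 11*μ/9 + 31/8] / (μ - a').
Simple pole: residue = g(a) at a = -1/20 - (1/20)*sqrt(3201), which is -109/198 + (22837/1267596)*sqrt(3201).


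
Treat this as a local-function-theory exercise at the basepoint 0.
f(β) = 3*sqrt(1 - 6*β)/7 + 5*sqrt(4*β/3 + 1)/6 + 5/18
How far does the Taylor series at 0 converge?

Branch term (3/7)*sqrt(1 - β/(1/6)): its argument vanishes at β = 1/6, a square-root branch point, modulus 1/6.
Branch term (5/6)*sqrt(1 - β/(-3/4)): its argument vanishes at β = -3/4, a square-root branch point, modulus 3/4.
The radius of convergence is the smallest modulus among the singular points: 1/6.

The radius of convergence is 1/6.
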